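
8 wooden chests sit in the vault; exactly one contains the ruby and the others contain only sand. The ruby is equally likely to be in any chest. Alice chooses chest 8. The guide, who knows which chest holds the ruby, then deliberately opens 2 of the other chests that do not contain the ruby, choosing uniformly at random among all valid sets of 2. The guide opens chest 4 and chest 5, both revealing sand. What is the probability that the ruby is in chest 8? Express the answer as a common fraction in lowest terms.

1/8

Condition on the true location of the ruby.
If it is in any of chests 1, 2, 3, 6, and 7 (prior 1/8 each): the guide has 15 equally likely choices, so probability 1/15; weight (1/8)·(1/15) = 1/120 each.
If it is in either of chests 4 and 5 (prior 1/8 each): that chest was opened and seen not to hold the prize — ruled out; weight (1/8)·0 = 0 each.
If it is in chest 8 (prior 1/8): the guide has 21 equally likely choices, so probability 1/21; weight (1/8)·(1/21) = 1/168.
The weights sum to 1/21.
So P(the ruby in chest 8 | the guide opened chest 4 and chest 5) = (1/168) / (1/21) = 1/8.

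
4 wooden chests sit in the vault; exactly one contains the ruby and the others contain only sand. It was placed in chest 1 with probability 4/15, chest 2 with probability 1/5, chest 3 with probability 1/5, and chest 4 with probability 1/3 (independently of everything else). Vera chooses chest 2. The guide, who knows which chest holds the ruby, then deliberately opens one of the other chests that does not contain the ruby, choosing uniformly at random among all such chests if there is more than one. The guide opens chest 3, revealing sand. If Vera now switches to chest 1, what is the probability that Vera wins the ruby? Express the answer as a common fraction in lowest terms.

4/11

Apply Bayes' rule, conditioning on where the ruby actually is.
If it is in chest 1 (prior 4/15): the guide has 2 equally likely choices, so probability 1/2; weight (4/15)·(1/2) = 2/15.
If it is in chest 2 (prior 1/5): the guide has 3 equally likely choices, so probability 1/3; weight (1/5)·(1/3) = 1/15.
If it is in chest 3 (prior 1/5): the guide opened chest 3, so this case is ruled out; weight (1/5)·0 = 0.
If it is in chest 4 (prior 1/3): the guide has 2 equally likely choices, so probability 1/2; weight (1/3)·(1/2) = 1/6.
The weights sum to 11/30.
So P(the ruby in chest 1 | the guide opened chest 3) = (2/15) / (11/30) = 4/11.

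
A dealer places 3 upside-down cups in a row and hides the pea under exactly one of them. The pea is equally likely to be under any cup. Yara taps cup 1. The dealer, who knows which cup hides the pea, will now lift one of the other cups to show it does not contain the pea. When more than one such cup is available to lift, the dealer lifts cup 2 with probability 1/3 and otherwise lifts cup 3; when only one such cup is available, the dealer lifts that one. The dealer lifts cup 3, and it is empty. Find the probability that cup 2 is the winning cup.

3/5

Apply Bayes' rule, conditioning on where the pea actually is.
If it is under cup 1 (prior 1/3): cup 2 is available but not opened, probability 2/3; weight (1/3)·(2/3) = 2/9.
If it is under cup 2 (prior 1/3): only cup 3 is available, probability 1; weight (1/3)·1 = 1/3.
If it is under cup 3 (prior 1/3): the dealer opened cup 3, so this case is ruled out; weight (1/3)·0 = 0.
The weights sum to 5/9.
So P(the pea under cup 2 | the dealer opened cup 3) = (1/3) / (5/9) = 3/5.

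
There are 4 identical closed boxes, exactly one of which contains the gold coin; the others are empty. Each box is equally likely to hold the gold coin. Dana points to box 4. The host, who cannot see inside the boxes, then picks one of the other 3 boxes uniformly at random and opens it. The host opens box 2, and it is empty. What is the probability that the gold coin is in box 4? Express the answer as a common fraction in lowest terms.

Because the host chose which box to open without knowing where the gold coin is, the choice is independent of the prize location. Learning that box 2 does not hold the gold coin simply rules out that one location and leaves the remaining 3 boxes still equally likely by symmetry.
So P(the gold coin in box 4) = 1/3.

1/3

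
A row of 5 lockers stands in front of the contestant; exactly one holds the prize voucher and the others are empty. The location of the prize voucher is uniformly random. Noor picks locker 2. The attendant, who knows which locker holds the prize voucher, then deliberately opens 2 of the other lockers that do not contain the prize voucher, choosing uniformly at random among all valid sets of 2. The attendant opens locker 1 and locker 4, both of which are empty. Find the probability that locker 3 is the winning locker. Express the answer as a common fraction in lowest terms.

Consider each possible location of the prize voucher in turn.
If it is in either of lockers 1 and 4 (prior 1/5 each): that locker was opened and seen not to hold the prize — ruled out; weight (1/5)·0 = 0 each.
If it is in locker 2 (prior 1/5): the attendant has 6 equally likely choices, so probability 1/6; weight (1/5)·(1/6) = 1/30.
If it is in either of lockers 3 and 5 (prior 1/5 each): the attendant has 3 equally likely choices, so probability 1/3; weight (1/5)·(1/3) = 1/15 each.
The weights sum to 1/6.
So P(the prize voucher in locker 3 | the attendant opened locker 1 and locker 4) = (1/15) / (1/6) = 2/5.

2/5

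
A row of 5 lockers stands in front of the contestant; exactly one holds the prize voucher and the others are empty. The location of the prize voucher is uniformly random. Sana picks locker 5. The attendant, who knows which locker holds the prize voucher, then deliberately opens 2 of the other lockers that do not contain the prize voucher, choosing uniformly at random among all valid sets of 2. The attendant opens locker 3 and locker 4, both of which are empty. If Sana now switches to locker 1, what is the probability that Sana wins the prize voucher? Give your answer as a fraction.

2/5

Consider each possible location of the prize voucher in turn.
If it is in either of lockers 1 and 2 (prior 1/5 each): the attendant has 3 equally likely choices, so probability 1/3; weight (1/5)·(1/3) = 1/15 each.
If it is in either of lockers 3 and 4 (prior 1/5 each): that locker was opened and seen not to hold the prize — ruled out; weight (1/5)·0 = 0 each.
If it is in locker 5 (prior 1/5): the attendant has 6 equally likely choices, so probability 1/6; weight (1/5)·(1/6) = 1/30.
The weights sum to 1/6.
So P(the prize voucher in locker 1 | the attendant opened locker 3 and locker 4) = (1/15) / (1/6) = 2/5.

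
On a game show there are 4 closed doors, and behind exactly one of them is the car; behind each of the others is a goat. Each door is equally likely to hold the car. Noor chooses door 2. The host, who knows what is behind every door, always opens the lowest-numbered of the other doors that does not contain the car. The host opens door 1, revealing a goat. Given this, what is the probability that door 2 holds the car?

1/3

Consider each possible location of the car in turn.
If it is behind door 1 (prior 1/4): the host opened door 1, so this case is ruled out; weight (1/4)·0 = 0.
If it is behind any of doors 2, 3, and 4 (prior 1/4 each): door 1 is the lowest-numbered option available, probability 1; weight (1/4)·1 = 1/4 each.
The weights sum to 3/4.
So P(the car behind door 2 | the host opened door 1) = (1/4) / (3/4) = 1/3.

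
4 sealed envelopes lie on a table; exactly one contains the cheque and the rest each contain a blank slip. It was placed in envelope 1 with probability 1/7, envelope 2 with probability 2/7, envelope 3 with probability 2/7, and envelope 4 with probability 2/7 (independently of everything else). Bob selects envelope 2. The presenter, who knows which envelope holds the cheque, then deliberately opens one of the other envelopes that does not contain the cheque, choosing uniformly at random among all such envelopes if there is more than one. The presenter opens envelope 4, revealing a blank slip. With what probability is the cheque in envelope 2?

4/13

Consider each possible location of the cheque in turn.
If it is in envelope 1 (prior 1/7): the presenter has 2 equally likely choices, so probability 1/2; weight (1/7)·(1/2) = 1/14.
If it is in envelope 2 (prior 2/7): the presenter has 3 equally likely choices, so probability 1/3; weight (2/7)·(1/3) = 2/21.
If it is in envelope 3 (prior 2/7): the presenter has 2 equally likely choices, so probability 1/2; weight (2/7)·(1/2) = 1/7.
If it is in envelope 4 (prior 2/7): the presenter opened envelope 4, so this case is ruled out; weight (2/7)·0 = 0.
The weights sum to 13/42.
So P(the cheque in envelope 2 | the presenter opened envelope 4) = (2/21) / (13/42) = 4/13.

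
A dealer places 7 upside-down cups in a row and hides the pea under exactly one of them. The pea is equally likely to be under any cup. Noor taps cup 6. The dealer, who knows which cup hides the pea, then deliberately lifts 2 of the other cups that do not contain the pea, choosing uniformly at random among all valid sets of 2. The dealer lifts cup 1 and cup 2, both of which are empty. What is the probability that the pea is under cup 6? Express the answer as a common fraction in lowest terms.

Apply Bayes' rule, conditioning on where the pea actually is.
If it is under either of cups 1 and 2 (prior 1/7 each): that cup was opened and seen not to hold the prize — ruled out; weight (1/7)·0 = 0 each.
If it is under any of cups 3, 4, 5, and 7 (prior 1/7 each): the dealer has 10 equally likely choices, so probability 1/10; weight (1/7)·(1/10) = 1/70 each.
If it is under cup 6 (prior 1/7): the dealer has 15 equally likely choices, so probability 1/15; weight (1/7)·(1/15) = 1/105.
The weights sum to 1/15.
So P(the pea under cup 6 | the dealer opened cup 1 and cup 2) = (1/105) / (1/15) = 1/7.

1/7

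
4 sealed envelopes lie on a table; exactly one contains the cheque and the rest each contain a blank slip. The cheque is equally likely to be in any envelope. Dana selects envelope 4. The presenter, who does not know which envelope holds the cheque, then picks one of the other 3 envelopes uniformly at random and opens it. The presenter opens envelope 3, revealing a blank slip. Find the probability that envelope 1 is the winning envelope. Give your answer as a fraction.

1/3

Apply Bayes' rule, conditioning on where the cheque actually is.
If it is in any of envelopes 1, 2, and 4 (prior 1/4 each): the presenter picks envelope 3 with probability 1/3 regardless, and it is not the prize; weight (1/4)·(1/3) = 1/12 each.
If it is in envelope 3 (prior 1/4): the presenter opened envelope 3, so this case is ruled out; weight (1/4)·0 = 0.
The weights sum to 1/4.
So P(the cheque in envelope 1 | the presenter opened envelope 3) = (1/12) / (1/4) = 1/3.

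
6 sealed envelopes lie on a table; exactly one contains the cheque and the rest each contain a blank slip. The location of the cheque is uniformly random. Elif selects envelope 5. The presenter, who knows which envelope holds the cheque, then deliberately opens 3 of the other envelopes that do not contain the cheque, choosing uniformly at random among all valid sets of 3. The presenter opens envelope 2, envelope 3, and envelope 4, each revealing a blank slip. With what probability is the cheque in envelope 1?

5/12

Consider each possible location of the cheque in turn.
If it is in either of envelopes 1 and 6 (prior 1/6 each): the presenter has 4 equally likely choices, so probability 1/4; weight (1/6)·(1/4) = 1/24 each.
If it is in any of envelopes 2, 3, and 4 (prior 1/6 each): that envelope was opened and seen not to hold the prize — ruled out; weight (1/6)·0 = 0 each.
If it is in envelope 5 (prior 1/6): the presenter has 10 equally likely choices, so probability 1/10; weight (1/6)·(1/10) = 1/60.
The weights sum to 1/10.
So P(the cheque in envelope 1 | the presenter opened envelope 2, envelope 3, and envelope 4) = (1/24) / (1/10) = 5/12.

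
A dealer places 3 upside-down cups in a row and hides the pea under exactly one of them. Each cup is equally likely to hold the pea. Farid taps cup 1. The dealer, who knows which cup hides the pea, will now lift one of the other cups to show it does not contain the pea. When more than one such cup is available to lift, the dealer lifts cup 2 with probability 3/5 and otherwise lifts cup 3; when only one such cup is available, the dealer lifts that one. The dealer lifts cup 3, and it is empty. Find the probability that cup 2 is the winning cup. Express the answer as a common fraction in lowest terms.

5/7

Consider each possible location of the pea in turn.
If it is under cup 1 (prior 1/3): cup 2 is available but not opened, probability 2/5; weight (1/3)·(2/5) = 2/15.
If it is under cup 2 (prior 1/3): only cup 3 is available, probability 1; weight (1/3)·1 = 1/3.
If it is under cup 3 (prior 1/3): the dealer opened cup 3, so this case is ruled out; weight (1/3)·0 = 0.
The weights sum to 7/15.
So P(the pea under cup 2 | the dealer opened cup 3) = (1/3) / (7/15) = 5/7.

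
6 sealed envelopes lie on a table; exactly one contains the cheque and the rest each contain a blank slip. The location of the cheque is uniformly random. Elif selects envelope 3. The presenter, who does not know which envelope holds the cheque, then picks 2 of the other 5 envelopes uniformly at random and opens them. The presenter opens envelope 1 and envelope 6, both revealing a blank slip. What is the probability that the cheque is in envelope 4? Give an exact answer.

Because the presenter chose which envelopes to open without knowing where the cheque is, the choice is independent of the prize location. Learning that none of the 2 opened envelopes holds the cheque simply rules out those 2 locations and leaves the remaining 4 envelopes still equally likely by symmetry.
So P(the cheque in envelope 4) = 1/4.

1/4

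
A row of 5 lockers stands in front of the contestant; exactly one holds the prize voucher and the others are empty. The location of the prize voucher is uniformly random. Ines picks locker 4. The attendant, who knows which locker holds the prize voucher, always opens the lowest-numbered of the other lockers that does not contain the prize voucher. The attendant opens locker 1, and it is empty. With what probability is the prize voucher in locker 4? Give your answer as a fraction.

Apply Bayes' rule, conditioning on where the prize voucher actually is.
If it is in locker 1 (prior 1/5): the attendant opened locker 1, so this case is ruled out; weight (1/5)·0 = 0.
If it is in any of lockers 2, 3, 4, and 5 (prior 1/5 each): locker 1 is the lowest-numbered option available, probability 1; weight (1/5)·1 = 1/5 each.
The weights sum to 4/5.
So P(the prize voucher in locker 4 | the attendant opened locker 1) = (1/5) / (4/5) = 1/4.

1/4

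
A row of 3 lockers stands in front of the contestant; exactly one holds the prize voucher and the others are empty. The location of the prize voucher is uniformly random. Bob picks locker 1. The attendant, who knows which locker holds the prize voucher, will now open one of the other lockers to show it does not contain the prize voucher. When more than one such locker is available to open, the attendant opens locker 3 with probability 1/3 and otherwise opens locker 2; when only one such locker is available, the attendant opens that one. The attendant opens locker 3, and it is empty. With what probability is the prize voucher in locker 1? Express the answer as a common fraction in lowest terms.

1/4

Consider each possible location of the prize voucher in turn.
If it is in locker 1 (prior 1/3): locker 3 is available, opened with probability 1/3; weight (1/3)·(1/3) = 1/9.
If it is in locker 2 (prior 1/3): only locker 3 is available, probability 1; weight (1/3)·1 = 1/3.
If it is in locker 3 (prior 1/3): the attendant opened locker 3, so this case is ruled out; weight (1/3)·0 = 0.
The weights sum to 4/9.
So P(the prize voucher in locker 1 | the attendant opened locker 3) = (1/9) / (4/9) = 1/4.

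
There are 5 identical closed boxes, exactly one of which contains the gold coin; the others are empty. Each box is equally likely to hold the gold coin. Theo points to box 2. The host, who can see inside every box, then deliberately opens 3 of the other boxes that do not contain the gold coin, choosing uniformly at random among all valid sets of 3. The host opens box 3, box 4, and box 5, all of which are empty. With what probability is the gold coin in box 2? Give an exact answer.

Condition on the true location of the gold coin.
If it is in box 1 (prior 1/5): the host has no choice, probability 1; weight (1/5)·1 = 1/5.
If it is in box 2 (prior 1/5): the host has 4 equally likely choices, so probability 1/4; weight (1/5)·(1/4) = 1/20.
If it is in any of boxes 3, 4, and 5 (prior 1/5 each): that box was opened and seen not to hold the prize — ruled out; weight (1/5)·0 = 0 each.
The weights sum to 1/4.
So P(the gold coin in box 2 | the host opened box 3, box 4, and box 5) = (1/20) / (1/4) = 1/5.

1/5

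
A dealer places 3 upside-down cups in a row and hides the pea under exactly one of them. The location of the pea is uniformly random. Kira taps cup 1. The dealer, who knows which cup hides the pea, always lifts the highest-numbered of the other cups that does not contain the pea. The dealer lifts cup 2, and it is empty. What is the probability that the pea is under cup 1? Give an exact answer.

Condition on the true location of the pea.
If it is under cup 1 (prior 1/3): the dealer would have opened cup 3 instead, probability 0; weight (1/3)·0 = 0.
If it is under cup 2 (prior 1/3): the dealer opened cup 2, so this case is ruled out; weight (1/3)·0 = 0.
If it is under cup 3 (prior 1/3): cup 2 is the highest-numbered option available, probability 1; weight (1/3)·1 = 1/3.
The weights sum to 1/3.
So P(the pea under cup 1 | the dealer opened cup 2) = 0 / (1/3) = 0.

0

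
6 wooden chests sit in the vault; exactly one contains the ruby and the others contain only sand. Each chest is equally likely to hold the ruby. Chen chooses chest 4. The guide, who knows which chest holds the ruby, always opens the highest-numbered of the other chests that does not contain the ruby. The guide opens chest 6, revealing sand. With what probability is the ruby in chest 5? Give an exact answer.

1/5

Consider each possible location of the ruby in turn.
If it is in any of chests 1, 2, 3, 4, and 5 (prior 1/6 each): chest 6 is the highest-numbered option available, probability 1; weight (1/6)·1 = 1/6 each.
If it is in chest 6 (prior 1/6): the guide opened chest 6, so this case is ruled out; weight (1/6)·0 = 0.
The weights sum to 5/6.
So P(the ruby in chest 5 | the guide opened chest 6) = (1/6) / (5/6) = 1/5.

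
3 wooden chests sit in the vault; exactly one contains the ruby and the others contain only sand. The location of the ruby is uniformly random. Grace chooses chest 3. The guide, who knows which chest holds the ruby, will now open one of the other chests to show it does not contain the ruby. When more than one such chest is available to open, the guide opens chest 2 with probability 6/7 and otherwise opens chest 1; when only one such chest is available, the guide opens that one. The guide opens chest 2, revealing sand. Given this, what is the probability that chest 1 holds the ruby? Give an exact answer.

Condition on the true location of the ruby.
If it is in chest 1 (prior 1/3): only chest 2 is available, probability 1; weight (1/3)·1 = 1/3.
If it is in chest 2 (prior 1/3): the guide opened chest 2, so this case is ruled out; weight (1/3)·0 = 0.
If it is in chest 3 (prior 1/3): chest 2 is available, opened with probability 6/7; weight (1/3)·(6/7) = 2/7.
The weights sum to 13/21.
So P(the ruby in chest 1 | the guide opened chest 2) = (1/3) / (13/21) = 7/13.

7/13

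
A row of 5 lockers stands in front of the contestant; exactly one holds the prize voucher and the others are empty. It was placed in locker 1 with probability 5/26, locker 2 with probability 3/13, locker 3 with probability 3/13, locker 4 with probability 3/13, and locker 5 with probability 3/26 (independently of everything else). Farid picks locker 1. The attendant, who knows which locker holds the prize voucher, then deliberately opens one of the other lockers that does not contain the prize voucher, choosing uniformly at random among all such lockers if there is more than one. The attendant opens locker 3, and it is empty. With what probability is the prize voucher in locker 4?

8/25

Condition on the true location of the prize voucher.
If it is in locker 1 (prior 5/26): the attendant has 4 equally likely choices, so probability 1/4; weight (5/26)·(1/4) = 5/104.
If it is in either of lockers 2 and 4 (prior 3/13 each): the attendant has 3 equally likely choices, so probability 1/3; weight (3/13)·(1/3) = 1/13 each.
If it is in locker 3 (prior 3/13): the attendant opened locker 3, so this case is ruled out; weight (3/13)·0 = 0.
If it is in locker 5 (prior 3/26): the attendant has 3 equally likely choices, so probability 1/3; weight (3/26)·(1/3) = 1/26.
The weights sum to 25/104.
So P(the prize voucher in locker 4 | the attendant opened locker 3) = (1/13) / (25/104) = 8/25.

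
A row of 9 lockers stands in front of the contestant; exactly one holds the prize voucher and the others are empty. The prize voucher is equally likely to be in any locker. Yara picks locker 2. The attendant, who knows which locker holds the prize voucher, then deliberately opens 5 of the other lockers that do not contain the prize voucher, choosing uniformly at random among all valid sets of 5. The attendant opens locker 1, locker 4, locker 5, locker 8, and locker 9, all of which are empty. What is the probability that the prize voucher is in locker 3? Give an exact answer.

8/27

Condition on the true location of the prize voucher.
If it is in any of lockers 1, 4, 5, 8, and 9 (prior 1/9 each): that locker was opened and seen not to hold the prize — ruled out; weight (1/9)·0 = 0 each.
If it is in locker 2 (prior 1/9): the attendant has 56 equally likely choices, so probability 1/56; weight (1/9)·(1/56) = 1/504.
If it is in any of lockers 3, 6, and 7 (prior 1/9 each): the attendant has 21 equally likely choices, so probability 1/21; weight (1/9)·(1/21) = 1/189 each.
The weights sum to 1/56.
So P(the prize voucher in locker 3 | the attendant opened locker 1, locker 4, locker 5, locker 8, and locker 9) = (1/189) / (1/56) = 8/27.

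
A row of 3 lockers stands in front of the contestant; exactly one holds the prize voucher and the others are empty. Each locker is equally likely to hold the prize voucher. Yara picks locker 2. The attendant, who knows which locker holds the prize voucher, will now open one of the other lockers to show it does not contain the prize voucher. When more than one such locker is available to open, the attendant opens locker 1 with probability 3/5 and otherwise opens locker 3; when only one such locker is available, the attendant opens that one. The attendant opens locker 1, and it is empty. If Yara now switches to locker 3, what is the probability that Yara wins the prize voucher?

5/8

Apply Bayes' rule, conditioning on where the prize voucher actually is.
If it is in locker 1 (prior 1/3): the attendant opened locker 1, so this case is ruled out; weight (1/3)·0 = 0.
If it is in locker 2 (prior 1/3): locker 1 is available, opened with probability 3/5; weight (1/3)·(3/5) = 1/5.
If it is in locker 3 (prior 1/3): only locker 1 is available, probability 1; weight (1/3)·1 = 1/3.
The weights sum to 8/15.
So P(the prize voucher in locker 3 | the attendant opened locker 1) = (1/3) / (8/15) = 5/8.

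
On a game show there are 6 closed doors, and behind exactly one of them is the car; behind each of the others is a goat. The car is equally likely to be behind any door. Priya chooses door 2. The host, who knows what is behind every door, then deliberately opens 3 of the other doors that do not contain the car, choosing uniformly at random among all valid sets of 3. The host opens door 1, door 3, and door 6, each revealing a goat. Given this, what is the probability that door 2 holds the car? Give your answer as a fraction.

1/6

Apply Bayes' rule, conditioning on where the car actually is.
If it is behind any of doors 1, 3, and 6 (prior 1/6 each): that door was opened and seen not to hold the prize — ruled out; weight (1/6)·0 = 0 each.
If it is behind door 2 (prior 1/6): the host has 10 equally likely choices, so probability 1/10; weight (1/6)·(1/10) = 1/60.
If it is behind either of doors 4 and 5 (prior 1/6 each): the host has 4 equally likely choices, so probability 1/4; weight (1/6)·(1/4) = 1/24 each.
The weights sum to 1/10.
So P(the car behind door 2 | the host opened door 1, door 3, and door 6) = (1/60) / (1/10) = 1/6.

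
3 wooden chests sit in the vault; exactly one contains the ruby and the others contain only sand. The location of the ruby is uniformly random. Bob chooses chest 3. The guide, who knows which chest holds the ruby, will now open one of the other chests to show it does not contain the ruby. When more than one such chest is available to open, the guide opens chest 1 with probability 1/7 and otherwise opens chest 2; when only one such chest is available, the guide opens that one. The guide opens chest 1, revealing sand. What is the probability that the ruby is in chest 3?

1/8

Apply Bayes' rule, conditioning on where the ruby actually is.
If it is in chest 1 (prior 1/3): the guide opened chest 1, so this case is ruled out; weight (1/3)·0 = 0.
If it is in chest 2 (prior 1/3): only chest 1 is available, probability 1; weight (1/3)·1 = 1/3.
If it is in chest 3 (prior 1/3): chest 1 is available, opened with probability 1/7; weight (1/3)·(1/7) = 1/21.
The weights sum to 8/21.
So P(the ruby in chest 3 | the guide opened chest 1) = (1/21) / (8/21) = 1/8.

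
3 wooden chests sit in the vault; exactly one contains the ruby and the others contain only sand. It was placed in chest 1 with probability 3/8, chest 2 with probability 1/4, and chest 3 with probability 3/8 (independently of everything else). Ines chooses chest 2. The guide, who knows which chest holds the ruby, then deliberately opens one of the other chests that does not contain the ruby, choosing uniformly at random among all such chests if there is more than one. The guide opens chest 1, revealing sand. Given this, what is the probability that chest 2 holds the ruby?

1/4

Apply Bayes' rule, conditioning on where the ruby actually is.
If it is in chest 1 (prior 3/8): the guide opened chest 1, so this case is ruled out; weight (3/8)·0 = 0.
If it is in chest 2 (prior 1/4): the guide has 2 equally likely choices, so probability 1/2; weight (1/4)·(1/2) = 1/8.
If it is in chest 3 (prior 3/8): the guide has no choice, probability 1; weight (3/8)·1 = 3/8.
The weights sum to 1/2.
So P(the ruby in chest 2 | the guide opened chest 1) = (1/8) / (1/2) = 1/4.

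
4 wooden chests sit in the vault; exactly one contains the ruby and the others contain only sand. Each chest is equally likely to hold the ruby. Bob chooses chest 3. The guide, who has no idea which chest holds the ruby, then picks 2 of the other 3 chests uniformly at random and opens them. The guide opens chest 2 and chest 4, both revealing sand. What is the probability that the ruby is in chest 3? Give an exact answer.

1/2

Consider each possible location of the ruby in turn.
If it is in either of chests 1 and 3 (prior 1/4 each): the guide picks exactly this set with probability 1/3 regardless, and none is the prize; weight (1/4)·(1/3) = 1/12 each.
If it is in either of chests 2 and 4 (prior 1/4 each): that chest was opened and seen not to hold the prize — ruled out; weight (1/4)·0 = 0 each.
The weights sum to 1/6.
So P(the ruby in chest 3 | the guide opened chest 2 and chest 4) = (1/12) / (1/6) = 1/2.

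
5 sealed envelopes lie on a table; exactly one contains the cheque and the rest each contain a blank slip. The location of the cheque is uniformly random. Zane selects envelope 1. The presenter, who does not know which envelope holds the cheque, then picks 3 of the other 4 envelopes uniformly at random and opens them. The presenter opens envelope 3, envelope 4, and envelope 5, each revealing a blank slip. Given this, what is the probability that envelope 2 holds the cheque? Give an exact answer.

1/2

Because the presenter chose which envelopes to open without knowing where the cheque is, the choice is independent of the prize location. Learning that none of the 3 opened envelopes holds the cheque simply rules out those 3 locations and leaves the remaining 2 envelopes still equally likely by symmetry.
So P(the cheque in envelope 2) = 1/2.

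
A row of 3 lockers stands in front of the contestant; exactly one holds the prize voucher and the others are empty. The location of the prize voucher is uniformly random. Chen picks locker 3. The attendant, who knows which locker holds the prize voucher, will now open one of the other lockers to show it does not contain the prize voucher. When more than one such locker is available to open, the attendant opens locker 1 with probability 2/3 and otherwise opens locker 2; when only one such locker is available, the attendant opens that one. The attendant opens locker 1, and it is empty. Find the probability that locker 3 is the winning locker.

2/5

Condition on the true location of the prize voucher.
If it is in locker 1 (prior 1/3): the attendant opened locker 1, so this case is ruled out; weight (1/3)·0 = 0.
If it is in locker 2 (prior 1/3): only locker 1 is available, probability 1; weight (1/3)·1 = 1/3.
If it is in locker 3 (prior 1/3): locker 1 is available, opened with probability 2/3; weight (1/3)·(2/3) = 2/9.
The weights sum to 5/9.
So P(the prize voucher in locker 3 | the attendant opened locker 1) = (2/9) / (5/9) = 2/5.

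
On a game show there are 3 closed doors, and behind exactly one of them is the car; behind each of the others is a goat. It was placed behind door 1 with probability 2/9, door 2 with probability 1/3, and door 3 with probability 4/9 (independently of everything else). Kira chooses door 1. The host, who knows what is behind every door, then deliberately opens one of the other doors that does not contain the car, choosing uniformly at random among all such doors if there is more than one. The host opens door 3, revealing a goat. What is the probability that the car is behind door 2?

Condition on the true location of the car.
If it is behind door 1 (prior 2/9): the host has 2 equally likely choices, so probability 1/2; weight (2/9)·(1/2) = 1/9.
If it is behind door 2 (prior 1/3): the host has no choice, probability 1; weight (1/3)·1 = 1/3.
If it is behind door 3 (prior 4/9): the host opened door 3, so this case is ruled out; weight (4/9)·0 = 0.
The weights sum to 4/9.
So P(the car behind door 2 | the host opened door 3) = (1/3) / (4/9) = 3/4.

3/4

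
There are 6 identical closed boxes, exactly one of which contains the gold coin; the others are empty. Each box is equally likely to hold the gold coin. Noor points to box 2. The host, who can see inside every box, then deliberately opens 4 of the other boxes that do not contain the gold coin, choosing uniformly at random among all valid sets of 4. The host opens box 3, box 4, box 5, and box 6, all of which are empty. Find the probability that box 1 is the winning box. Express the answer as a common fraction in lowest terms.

Condition on the true location of the gold coin.
If it is in box 1 (prior 1/6): the host has no choice, probability 1; weight (1/6)·1 = 1/6.
If it is in box 2 (prior 1/6): the host has 5 equally likely choices, so probability 1/5; weight (1/6)·(1/5) = 1/30.
If it is in any of boxes 3, 4, 5, and 6 (prior 1/6 each): that box was opened and seen not to hold the prize — ruled out; weight (1/6)·0 = 0 each.
The weights sum to 1/5.
So P(the gold coin in box 1 | the host opened box 3, box 4, box 5, and box 6) = (1/6) / (1/5) = 5/6.

5/6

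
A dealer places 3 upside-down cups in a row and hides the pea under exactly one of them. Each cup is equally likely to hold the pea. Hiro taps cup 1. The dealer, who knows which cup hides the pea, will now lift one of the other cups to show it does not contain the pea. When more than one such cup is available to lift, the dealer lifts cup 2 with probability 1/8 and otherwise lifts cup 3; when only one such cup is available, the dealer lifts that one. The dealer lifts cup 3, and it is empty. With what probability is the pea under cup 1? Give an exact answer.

Apply Bayes' rule, conditioning on where the pea actually is.
If it is under cup 1 (prior 1/3): cup 2 is available but not opened, probability 7/8; weight (1/3)·(7/8) = 7/24.
If it is under cup 2 (prior 1/3): only cup 3 is available, probability 1; weight (1/3)·1 = 1/3.
If it is under cup 3 (prior 1/3): the dealer opened cup 3, so this case is ruled out; weight (1/3)·0 = 0.
The weights sum to 5/8.
So P(the pea under cup 1 | the dealer opened cup 3) = (7/24) / (5/8) = 7/15.

7/15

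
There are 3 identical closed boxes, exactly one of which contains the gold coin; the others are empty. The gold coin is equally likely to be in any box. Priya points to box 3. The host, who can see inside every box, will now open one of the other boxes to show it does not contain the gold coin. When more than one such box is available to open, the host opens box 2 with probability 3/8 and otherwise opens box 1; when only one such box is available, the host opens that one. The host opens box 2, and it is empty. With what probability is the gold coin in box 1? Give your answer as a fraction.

8/11

Condition on the true location of the gold coin.
If it is in box 1 (prior 1/3): only box 2 is available, probability 1; weight (1/3)·1 = 1/3.
If it is in box 2 (prior 1/3): the host opened box 2, so this case is ruled out; weight (1/3)·0 = 0.
If it is in box 3 (prior 1/3): box 2 is available, opened with probability 3/8; weight (1/3)·(3/8) = 1/8.
The weights sum to 11/24.
So P(the gold coin in box 1 | the host opened box 2) = (1/3) / (11/24) = 8/11.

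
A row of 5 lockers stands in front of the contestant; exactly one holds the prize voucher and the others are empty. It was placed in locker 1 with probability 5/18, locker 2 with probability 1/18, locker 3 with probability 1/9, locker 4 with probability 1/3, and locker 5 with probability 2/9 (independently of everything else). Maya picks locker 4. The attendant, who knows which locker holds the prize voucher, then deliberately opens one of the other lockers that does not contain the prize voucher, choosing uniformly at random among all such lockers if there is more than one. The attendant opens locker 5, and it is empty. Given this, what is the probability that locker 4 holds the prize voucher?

Apply Bayes' rule, conditioning on where the prize voucher actually is.
If it is in locker 1 (prior 5/18): the attendant has 3 equally likely choices, so probability 1/3; weight (5/18)·(1/3) = 5/54.
If it is in locker 2 (prior 1/18): the attendant has 3 equally likely choices, so probability 1/3; weight (1/18)·(1/3) = 1/54.
If it is in locker 3 (prior 1/9): the attendant has 3 equally likely choices, so probability 1/3; weight (1/9)·(1/3) = 1/27.
If it is in locker 4 (prior 1/3): the attendant has 4 equally likely choices, so probability 1/4; weight (1/3)·(1/4) = 1/12.
If it is in locker 5 (prior 2/9): the attendant opened locker 5, so this case is ruled out; weight (2/9)·0 = 0.
The weights sum to 25/108.
So P(the prize voucher in locker 4 | the attendant opened locker 5) = (1/12) / (25/108) = 9/25.

9/25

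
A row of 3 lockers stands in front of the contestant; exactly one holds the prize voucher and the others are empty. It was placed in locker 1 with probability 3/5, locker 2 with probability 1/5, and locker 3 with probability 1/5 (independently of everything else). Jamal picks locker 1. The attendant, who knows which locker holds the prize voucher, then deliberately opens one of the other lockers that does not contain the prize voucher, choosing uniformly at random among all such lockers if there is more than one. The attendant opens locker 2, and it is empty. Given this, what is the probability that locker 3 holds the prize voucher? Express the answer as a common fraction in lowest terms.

Condition on the true location of the prize voucher.
If it is in locker 1 (prior 3/5): the attendant has 2 equally likely choices, so probability 1/2; weight (3/5)·(1/2) = 3/10.
If it is in locker 2 (prior 1/5): the attendant opened locker 2, so this case is ruled out; weight (1/5)·0 = 0.
If it is in locker 3 (prior 1/5): the attendant has no choice, probability 1; weight (1/5)·1 = 1/5.
The weights sum to 1/2.
So P(the prize voucher in locker 3 | the attendant opened locker 2) = (1/5) / (1/2) = 2/5.

2/5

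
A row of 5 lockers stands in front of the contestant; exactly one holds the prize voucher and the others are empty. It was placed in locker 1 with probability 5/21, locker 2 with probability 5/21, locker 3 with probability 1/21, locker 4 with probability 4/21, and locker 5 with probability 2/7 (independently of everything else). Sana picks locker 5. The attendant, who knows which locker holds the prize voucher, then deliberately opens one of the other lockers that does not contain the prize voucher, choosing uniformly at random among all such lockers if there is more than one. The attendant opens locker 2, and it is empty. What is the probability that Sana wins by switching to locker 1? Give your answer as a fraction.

Apply Bayes' rule, conditioning on where the prize voucher actually is.
If it is in locker 1 (prior 5/21): the attendant has 3 equally likely choices, so probability 1/3; weight (5/21)·(1/3) = 5/63.
If it is in locker 2 (prior 5/21): the attendant opened locker 2, so this case is ruled out; weight (5/21)·0 = 0.
If it is in locker 3 (prior 1/21): the attendant has 3 equally likely choices, so probability 1/3; weight (1/21)·(1/3) = 1/63.
If it is in locker 4 (prior 4/21): the attendant has 3 equally likely choices, so probability 1/3; weight (4/21)·(1/3) = 4/63.
If it is in locker 5 (prior 2/7): the attendant has 4 equally likely choices, so probability 1/4; weight (2/7)·(1/4) = 1/14.
The weights sum to 29/126.
So P(the prize voucher in locker 1 | the attendant opened locker 2) = (5/63) / (29/126) = 10/29.

10/29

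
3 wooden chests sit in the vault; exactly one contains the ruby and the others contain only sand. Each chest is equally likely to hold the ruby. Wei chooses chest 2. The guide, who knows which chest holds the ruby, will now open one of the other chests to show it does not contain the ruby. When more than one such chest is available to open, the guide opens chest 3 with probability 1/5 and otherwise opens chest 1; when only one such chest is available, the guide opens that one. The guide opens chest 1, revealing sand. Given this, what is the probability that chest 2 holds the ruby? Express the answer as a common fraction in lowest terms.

4/9

Consider each possible location of the ruby in turn.
If it is in chest 1 (prior 1/3): the guide opened chest 1, so this case is ruled out; weight (1/3)·0 = 0.
If it is in chest 2 (prior 1/3): chest 3 is available but not opened, probability 4/5; weight (1/3)·(4/5) = 4/15.
If it is in chest 3 (prior 1/3): only chest 1 is available, probability 1; weight (1/3)·1 = 1/3.
The weights sum to 3/5.
So P(the ruby in chest 2 | the guide opened chest 1) = (4/15) / (3/5) = 4/9.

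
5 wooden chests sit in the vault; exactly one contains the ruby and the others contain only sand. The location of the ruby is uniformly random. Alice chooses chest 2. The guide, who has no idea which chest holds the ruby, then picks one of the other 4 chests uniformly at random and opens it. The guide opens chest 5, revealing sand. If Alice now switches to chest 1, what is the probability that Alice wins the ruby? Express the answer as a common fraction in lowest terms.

1/4

Because the guide chose which chest to open without knowing where the ruby is, the choice is independent of the prize location. Learning that chest 5 does not hold the ruby simply rules out that one location and leaves the remaining 4 chests still equally likely by symmetry.
So P(the ruby in chest 1) = 1/4.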